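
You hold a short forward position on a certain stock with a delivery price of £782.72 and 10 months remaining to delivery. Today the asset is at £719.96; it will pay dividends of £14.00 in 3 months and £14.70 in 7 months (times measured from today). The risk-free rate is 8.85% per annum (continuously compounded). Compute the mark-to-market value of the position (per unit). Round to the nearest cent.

£34.77

PV(remaining dividends) I = 14.00·e^(−0.0885·3/12) + 14.70·e^(−0.0885·7/12) = 27.6540
Current forward F = (S − I)·e^(rT) = (719.96 − 27.6540)·e^(0.0885·10/12) = 692.3060 × 1.076538 = 745.2937
Value (long) = (F − K)·e^(−rT) = (745.2937 − 782.72) × 0.928904 = -34.7654
Short position value = −(long value) = £34.77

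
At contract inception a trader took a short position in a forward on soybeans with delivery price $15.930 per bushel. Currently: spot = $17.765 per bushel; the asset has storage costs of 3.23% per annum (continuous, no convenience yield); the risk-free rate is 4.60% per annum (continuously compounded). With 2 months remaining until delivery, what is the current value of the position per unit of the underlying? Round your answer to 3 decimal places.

-$2.053 per bushel

Current fair forward for the remaining 2 months: F = S·e^((r + u)·T), (r + u) = 0.0460 + 0.0323 = 0.0783
F = 17.765 · e^(0.0783 × 2/12) = 17.765 × 1.013136 = 17.9984
Value of long forward = (F − K)·e^(−rT) = (17.9984 − 15.930) · e^(−0.0460·2/12)
= 2.0684 × 0.992363 = 2.053
Short position value = −(long value) = -$2.053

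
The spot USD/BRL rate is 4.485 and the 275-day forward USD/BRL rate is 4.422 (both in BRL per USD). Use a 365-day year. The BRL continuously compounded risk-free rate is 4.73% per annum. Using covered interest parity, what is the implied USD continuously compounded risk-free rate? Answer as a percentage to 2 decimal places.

6.61%

F = S·e^((r_BRL − r_USD)T) ⇒ r_USD = r_BRL − ln(F/S)/T
ln(4.422/4.485) = -0.014146; /(275/365) = -0.018776
r_USD = 0.0473 + 0.018776 = 0.066076
r_USD = 6.61%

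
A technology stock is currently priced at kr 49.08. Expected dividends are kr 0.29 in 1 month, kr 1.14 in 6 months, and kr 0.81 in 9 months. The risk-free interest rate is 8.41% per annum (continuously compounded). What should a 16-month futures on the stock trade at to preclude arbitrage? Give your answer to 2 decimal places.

kr 52.51

PV(dividends) I = 0.29·e^(−0.0841·1/12) + 1.14·e^(−0.0841·6/12) + 0.81·e^(−0.0841·9/12)
I = 0.2880 + 1.0931 + 0.7605 = 2.1416
F = (S − I)·e^(rT) = (49.08 − 2.1416) · e^(0.0841·16/12)
= 46.9384 · e^0.112133 = 46.9384 × 1.118662 = kr 52.51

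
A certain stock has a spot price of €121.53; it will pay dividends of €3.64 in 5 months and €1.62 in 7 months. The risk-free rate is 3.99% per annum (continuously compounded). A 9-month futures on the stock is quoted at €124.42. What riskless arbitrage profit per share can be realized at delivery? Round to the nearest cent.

€4.52 per share

PV(dividends) I = 3.64·e^(−0.0399·5/12) + 1.62·e^(−0.0399·7/12) = 5.1627
Fair futures F* = (S − I)·e^(rT) = (121.53 − 5.1627)·e^0.029925 = 116.3673 × 1.030377 = 119.9022
Market €124.42 > fair 119.9022: forward overpriced → cash-and-carry (borrow at r, buy the stock and collect the dividends, short the forward).
Profit at T = |F_mkt − F*| = |124.42 − 119.9022| = €4.52 per share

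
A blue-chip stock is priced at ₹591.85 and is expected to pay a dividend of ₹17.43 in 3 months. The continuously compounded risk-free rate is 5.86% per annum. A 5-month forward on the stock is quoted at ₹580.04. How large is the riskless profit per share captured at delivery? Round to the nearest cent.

₹8.84 per share

PV(dividends) I = 17.43·e^(−0.0586·3/12) = 17.1765
Fair forward F* = (S − I)·e^(rT) = (591.85 − 17.1765)·e^0.024417 = 574.6735 × 1.024718 = 588.8783
Market ₹580.04 < fair 588.8783: forward underpriced → reverse cash-and-carry (short the stock, invest proceeds at r, pay the dividends, go long the forward).
Profit at T = |F_mkt − F*| = |580.04 − 588.8783| = ₹8.84 per share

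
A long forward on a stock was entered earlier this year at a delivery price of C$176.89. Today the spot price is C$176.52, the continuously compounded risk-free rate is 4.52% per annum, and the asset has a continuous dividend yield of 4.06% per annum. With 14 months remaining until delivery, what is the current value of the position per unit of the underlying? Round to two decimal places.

Current fair forward for the remaining 14 months: F = S·e^((r − q)·T), (r − q) = 0.0452 − 0.0406 = 0.0046
F = 176.52 · e^(0.0046 × 14/12) = 176.52 × 1.005381 = 177.4699
Value of long forward = (F − K)·e^(−rT) = (177.4699 − 176.89) · e^(−0.0452·14/12)
= 0.5799 × 0.948633 = 0.55

C$0.55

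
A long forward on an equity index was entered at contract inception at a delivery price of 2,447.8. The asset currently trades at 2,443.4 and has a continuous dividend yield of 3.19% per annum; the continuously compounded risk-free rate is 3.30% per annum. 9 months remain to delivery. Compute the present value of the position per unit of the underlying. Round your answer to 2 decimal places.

-2.33

Current fair forward for the remaining 9 months: F = S·e^((r − q)·T), (r − q) = 0.0330 − 0.0319 = 0.0011
F = 2443.4 · e^(0.0011 × 9/12) = 2443.4 × 1.00082534 = 2445.4166
Value of long forward = (F − K)·e^(−rT) = (2445.4166 − 2447.8) · e^(−0.0330·9/12)
= -2.3834 × 0.97555377 = -2.33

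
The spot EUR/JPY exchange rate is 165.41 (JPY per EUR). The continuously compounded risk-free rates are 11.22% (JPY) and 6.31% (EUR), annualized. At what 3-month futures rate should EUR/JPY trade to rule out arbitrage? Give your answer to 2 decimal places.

167.45

F = S·e^((r_JPY − r_EUR)T) = 165.41 · e^((0.1122 − 0.0631) × 3/12)
= 165.41 · e^0.012275 = 165.41 × 1.012351
F = 167.45 JPY per EUR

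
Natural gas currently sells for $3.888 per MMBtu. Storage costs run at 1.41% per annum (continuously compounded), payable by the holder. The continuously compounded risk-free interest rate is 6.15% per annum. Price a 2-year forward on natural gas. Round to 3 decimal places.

Net carry = r + u − y = 0.0615 + 0.0141 − 0.0000 = 0.0756
F = S·e^((r+u−y)T) = 3.888 · e^(0.0756 × 2) = 3.888 · e^0.151200
= 3.888 × 1.163229 = $4.523 per MMBtu

$4.523 per MMBtu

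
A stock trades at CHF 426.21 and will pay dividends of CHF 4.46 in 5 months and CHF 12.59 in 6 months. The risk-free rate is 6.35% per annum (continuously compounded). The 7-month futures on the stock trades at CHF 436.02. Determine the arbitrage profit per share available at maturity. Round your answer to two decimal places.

CHF 10.89 per share

PV(dividends) I = 4.46·e^(−0.0635·5/12) + 12.59·e^(−0.0635·6/12) = 16.5401
Fair futures F* = (S − I)·e^(rT) = (426.21 − 16.5401)·e^0.037042 = 409.6699 × 1.037737 = 425.1296
Market CHF 436.02 > fair 425.1296: forward overpriced → cash-and-carry (borrow at r, buy the stock and collect the dividends, short the forward).
Profit at T = |F_mkt − F*| = |436.02 − 425.1296| = CHF 10.89 per share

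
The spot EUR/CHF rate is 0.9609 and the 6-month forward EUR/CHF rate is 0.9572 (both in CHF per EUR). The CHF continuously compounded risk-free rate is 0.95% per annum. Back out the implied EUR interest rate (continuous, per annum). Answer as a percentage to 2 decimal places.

1.72%

F = S·e^((r_CHF − r_EUR)T) ⇒ r_EUR = r_CHF − ln(F/S)/T
ln(0.9572/0.9609) = -0.003858; /(6/12) = -0.007716
r_EUR = 0.0095 + 0.007716 = 0.017216
r_EUR = 1.72%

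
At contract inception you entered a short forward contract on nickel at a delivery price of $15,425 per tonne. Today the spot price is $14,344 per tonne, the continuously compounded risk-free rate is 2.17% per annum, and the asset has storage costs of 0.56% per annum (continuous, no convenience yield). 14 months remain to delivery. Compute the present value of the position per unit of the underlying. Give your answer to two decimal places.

$601.37 per tonne

Current fair forward for the remaining 14 months: F = S·e^((r + u)·T), (r + u) = 0.0217 + 0.0056 = 0.0273
F = 14344 · e^(0.0273 × 14/12) = 14344 × 1.03236264 = 14808.2097
Value of long forward = (F − K)·e^(−rT) = (14808.2097 − 15425) · e^(−0.0217·14/12)
= -616.7903 × 0.97500111 = -601.37
Short position value = −(long value) = $601.37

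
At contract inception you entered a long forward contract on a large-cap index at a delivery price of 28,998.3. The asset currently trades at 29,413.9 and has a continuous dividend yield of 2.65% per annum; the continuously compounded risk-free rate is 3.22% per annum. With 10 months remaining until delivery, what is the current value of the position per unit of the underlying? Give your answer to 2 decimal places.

Current fair forward for the remaining 10 months: F = S·e^((r − q)·T), (r − q) = 0.0322 − 0.0265 = 0.0057
F = 29413.9 · e^(0.0057 × 10/12) = 29413.9 × 1.00476130 = 29553.9484
Value of long forward = (F − K)·e^(−rT) = (29553.9484 − 28998.3) · e^(−0.0322·10/12)
= 555.6484 × 0.97352348 = 540.94

540.94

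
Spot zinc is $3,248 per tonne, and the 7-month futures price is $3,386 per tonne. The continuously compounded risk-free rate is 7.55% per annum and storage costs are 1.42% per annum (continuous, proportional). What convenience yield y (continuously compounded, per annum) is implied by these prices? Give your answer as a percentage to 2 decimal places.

1.84%

F = S·e^((r+u−y)T) ⇒ (r+u−y) = ln(F/S)/T
ln(3386/3248) = 0.041610; /T ⇒ 0.071331
y = r + u − ln(F/S)/T = 0.0755 + 0.0142 − 0.071331 = 0.018369
y = 1.84%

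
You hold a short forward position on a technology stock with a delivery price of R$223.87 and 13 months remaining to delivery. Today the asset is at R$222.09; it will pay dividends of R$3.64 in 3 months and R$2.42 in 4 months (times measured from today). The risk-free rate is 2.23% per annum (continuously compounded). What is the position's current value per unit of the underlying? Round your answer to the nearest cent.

R$2.46

PV(remaining dividends) I = 3.64·e^(−0.0223·3/12) + 2.42·e^(−0.0223·4/12) = 6.0218
Current forward F = (S − I)·e^(rT) = (222.09 − 6.0218)·e^(0.0223·13/12) = 216.0682 × 1.024453 = 221.3517
Value (long) = (F − K)·e^(−rT) = (221.3517 − 223.87) × 0.976131 = -2.4582
Short position value = −(long value) = R$2.46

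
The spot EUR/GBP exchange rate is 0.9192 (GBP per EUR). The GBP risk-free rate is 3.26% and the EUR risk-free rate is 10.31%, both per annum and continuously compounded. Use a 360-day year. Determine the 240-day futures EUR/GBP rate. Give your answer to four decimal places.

0.8770

F = S·e^((r_GBP − r_EUR)T) = 0.9192 · e^((0.0326 − 0.1031) × 240/360)
= 0.9192 · e^-0.047000 = 0.9192 × 0.954087
F = 0.8770 GBP per EUR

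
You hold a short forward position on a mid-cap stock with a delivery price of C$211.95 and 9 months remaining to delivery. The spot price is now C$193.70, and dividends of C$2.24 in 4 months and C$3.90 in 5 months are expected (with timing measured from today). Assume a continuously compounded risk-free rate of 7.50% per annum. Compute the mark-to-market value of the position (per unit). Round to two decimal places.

C$12.62

PV(remaining dividends) I = 2.24·e^(−0.0750·4/12) + 3.90·e^(−0.0750·5/12) = 5.9647
Current forward F = (S − I)·e^(rT) = (193.70 − 5.9647)·e^(0.0750·9/12) = 187.7353 × 1.057862 = 198.5980
Value (long) = (F − K)·e^(−rT) = (198.5980 − 211.95) × 0.945303 = -12.6217
Short position value = −(long value) = C$12.62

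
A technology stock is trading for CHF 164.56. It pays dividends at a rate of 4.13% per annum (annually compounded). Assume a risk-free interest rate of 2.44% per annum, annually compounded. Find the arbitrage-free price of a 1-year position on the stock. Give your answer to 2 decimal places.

F = S · (1+r)^T / (1+q)^T
= 164.56 × 1.024400 / 1.041300 = 164.56 × 0.983770
F = CHF 161.89

CHF 161.89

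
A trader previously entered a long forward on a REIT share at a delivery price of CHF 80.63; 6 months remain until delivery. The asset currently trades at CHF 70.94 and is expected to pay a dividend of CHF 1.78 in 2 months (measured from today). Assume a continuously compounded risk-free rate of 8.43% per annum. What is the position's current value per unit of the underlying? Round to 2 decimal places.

-CHF 8.12

PV(remaining dividends) I = 1.78·e^(−0.0843·2/12) = 1.7552
Current forward F = (S − I)·e^(rT) = (70.94 − 1.7552)·e^(0.0843·6/12) = 69.1848 × 1.043051 = 72.1633
Value (long) = (F − K)·e^(−rT) = (72.1633 − 80.63) × 0.958726 = -8.1172
Value = -CHF 8.12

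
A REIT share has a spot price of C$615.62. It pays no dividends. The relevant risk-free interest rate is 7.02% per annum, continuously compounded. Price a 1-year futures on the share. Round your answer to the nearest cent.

F = S·e^(rT) = 615.62 · e^(0.0702 × 1)
= 615.62 · e^0.070200 = 615.62 × 1.072723
F = C$660.39

C$660.39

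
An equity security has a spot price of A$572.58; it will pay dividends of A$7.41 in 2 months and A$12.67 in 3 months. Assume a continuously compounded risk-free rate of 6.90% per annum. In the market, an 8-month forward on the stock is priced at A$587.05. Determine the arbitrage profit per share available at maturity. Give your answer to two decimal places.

PV(dividends) I = 7.41·e^(−0.0690·2/12) + 12.67·e^(−0.0690·3/12) = 19.7786
Fair forward F* = (S − I)·e^(rT) = (572.58 − 19.7786)·e^0.046000 = 552.8014 × 1.047074 = 578.8240
Market A$587.05 > fair 578.8240: forward overpriced → cash-and-carry (borrow at r, buy the stock and collect the dividends, short the forward).
Profit at T = |F_mkt − F*| = |587.05 − 578.8240| = A$8.23 per share

A$8.23 per share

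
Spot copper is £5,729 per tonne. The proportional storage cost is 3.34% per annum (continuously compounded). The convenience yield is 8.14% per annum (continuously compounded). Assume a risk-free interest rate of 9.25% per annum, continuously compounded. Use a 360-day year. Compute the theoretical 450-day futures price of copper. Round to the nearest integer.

Net carry = r + u − y = 0.0925 + 0.0334 − 0.0814 = 0.0445
F = S·e^((r+u−y)T) = 5729 · e^(0.0445 × 450/360) = 5729 · e^0.055625
= 5729 × 1.057201 = £6,057 per tonne

£6,057 per tonne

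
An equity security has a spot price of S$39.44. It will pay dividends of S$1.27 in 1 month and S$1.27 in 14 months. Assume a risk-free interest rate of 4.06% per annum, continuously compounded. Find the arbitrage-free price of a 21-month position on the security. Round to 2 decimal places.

PV(dividends) I = 1.27·e^(−0.0406·1/12) + 1.27·e^(−0.0406·14/12)
I = 1.2657 + 1.2112 = 2.4769
F = (S − I)·e^(rT) = (39.44 − 2.4769) · e^(0.0406·21/12)
= 36.9631 · e^0.071050 = 36.9631 × 1.073635 = S$39.68

S$39.68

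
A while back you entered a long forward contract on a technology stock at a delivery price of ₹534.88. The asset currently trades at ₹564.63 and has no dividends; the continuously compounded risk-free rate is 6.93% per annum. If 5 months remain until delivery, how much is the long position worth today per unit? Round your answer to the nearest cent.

Current fair forward for the remaining 5 months: F = S·e^(r·T), r = 0.0693
F = 564.63 · e^(0.0693 × 5/12) = 564.63 × 1.029296 = 581.1714
Value of long forward = (F − K)·e^(−rT) = (581.1714 − 534.88) · e^(−0.0693·5/12)
= 46.2914 × 0.971538 = 44.97

₹44.97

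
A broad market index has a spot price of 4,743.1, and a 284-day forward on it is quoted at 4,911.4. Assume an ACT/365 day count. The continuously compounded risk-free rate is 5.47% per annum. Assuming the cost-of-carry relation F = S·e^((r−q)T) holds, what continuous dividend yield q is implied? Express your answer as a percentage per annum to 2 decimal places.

0.99%

From F = S·e^((r−q)T): (r − q) = ln(F/S)/T
ln(4911.4/4743.1) = ln(1.035483) = 0.034868
(r − q) = 0.034868 / (284/365) = 0.044813
q = r − ln(F/S)/T = 0.0547 − 0.044813 = 0.009887
q = 0.99%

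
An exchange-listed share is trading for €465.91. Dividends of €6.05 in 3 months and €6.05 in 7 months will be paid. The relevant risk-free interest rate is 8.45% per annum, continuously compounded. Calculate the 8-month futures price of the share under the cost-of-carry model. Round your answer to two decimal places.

€480.55

PV(dividends) I = 6.05·e^(−0.0845·3/12) + 6.05·e^(−0.0845·7/12)
I = 5.9235 + 5.7590 = 11.6825
F = (S − I)·e^(rT) = (465.91 − 11.6825) · e^(0.0845·8/12)
= 454.2275 · e^0.056333 = 454.2275 × 1.057950 = €480.55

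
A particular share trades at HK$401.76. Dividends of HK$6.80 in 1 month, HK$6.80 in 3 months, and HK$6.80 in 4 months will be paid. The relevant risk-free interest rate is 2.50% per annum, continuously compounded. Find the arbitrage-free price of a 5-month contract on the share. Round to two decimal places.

PV(dividends) I = 6.80·e^(−0.0250·1/12) + 6.80·e^(−0.0250·3/12) + 6.80·e^(−0.0250·4/12)
I = 6.7858 + 6.7576 + 6.7436 = 20.2870
F = (S − I)·e^(rT) = (401.76 − 20.2870) · e^(0.0250·5/12)
= 381.4730 · e^0.010417 = 381.4730 × 1.010471 = HK$385.47

HK$385.47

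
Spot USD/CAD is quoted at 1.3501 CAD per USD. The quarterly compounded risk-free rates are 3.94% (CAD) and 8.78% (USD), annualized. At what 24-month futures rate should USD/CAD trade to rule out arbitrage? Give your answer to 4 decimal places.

By covered interest parity, F = S · (1+r_CAD/4)^(4T) / (1+r_USD/4)^(4T)
= 1.3501 × 1.081571 / 1.189699 = 1.3501 × 0.909113
F = 1.2274 CAD per USD

1.2274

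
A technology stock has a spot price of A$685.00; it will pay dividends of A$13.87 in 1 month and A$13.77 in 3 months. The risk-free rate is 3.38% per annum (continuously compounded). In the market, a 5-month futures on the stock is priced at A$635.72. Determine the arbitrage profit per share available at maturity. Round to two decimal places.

PV(dividends) I = 13.87·e^(−0.0338·1/12) + 13.77·e^(−0.0338·3/12) = 27.4851
Fair futures F* = (S − I)·e^(rT) = (685.00 − 27.4851)·e^0.014083 = 657.5149 × 1.014183 = 666.8404
Market A$635.72 < fair 666.8404: forward underpriced → reverse cash-and-carry (short the stock, invest proceeds at r, pay the dividends, go long the forward).
Profit at T = |F_mkt − F*| = |635.72 − 666.8404| = A$31.12 per share

A$31.12 per share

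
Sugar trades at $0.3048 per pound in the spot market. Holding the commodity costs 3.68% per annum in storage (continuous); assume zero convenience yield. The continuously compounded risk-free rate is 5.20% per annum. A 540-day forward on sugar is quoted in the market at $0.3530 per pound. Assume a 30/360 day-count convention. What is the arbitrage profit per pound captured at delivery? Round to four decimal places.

$0.0048 per pound

Fair forward: F* = S·e^(carry·T), with carry = (r + u) = 0.0520 + 0.0368 = 0.0888
F* = 0.3048 · e^(0.0888 × 540/360) = 0.3048 · e^0.133200 = 0.3048 × 1.142478 = $0.3482
Market $0.3530 > fair $0.3482: forward overpriced → cash-and-carry (buy spot, short the forward).
At maturity, profit = |F_mkt − F*| = |0.3530 − 0.3482| = $0.0048 per pound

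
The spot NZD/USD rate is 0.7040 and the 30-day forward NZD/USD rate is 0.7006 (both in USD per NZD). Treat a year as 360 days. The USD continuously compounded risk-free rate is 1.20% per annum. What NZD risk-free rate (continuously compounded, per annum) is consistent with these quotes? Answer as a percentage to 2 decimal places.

7.01%

F = S·e^((r_USD − r_NZD)T) ⇒ r_NZD = r_USD − ln(F/S)/T
ln(0.7006/0.7040) = -0.004841; /(30/360) = -0.058092
r_NZD = 0.0120 + 0.058092 = 0.070092
r_NZD = 7.01%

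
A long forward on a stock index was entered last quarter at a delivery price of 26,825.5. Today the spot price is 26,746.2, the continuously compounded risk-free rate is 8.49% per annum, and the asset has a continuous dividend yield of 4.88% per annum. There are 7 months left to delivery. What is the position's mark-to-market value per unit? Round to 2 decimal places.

Current fair forward for the remaining 7 months: F = S·e^((r − q)·T), (r − q) = 0.0849 − 0.0488 = 0.0361
F = 26746.2 · e^(0.0361 × 7/12) = 26746.2 × 1.02128162 = 27315.4025
Value of long forward = (F − K)·e^(−rT) = (27315.4025 − 26825.5) · e^(−0.0849·7/12)
= 489.9025 × 0.95168137 = 466.23

466.23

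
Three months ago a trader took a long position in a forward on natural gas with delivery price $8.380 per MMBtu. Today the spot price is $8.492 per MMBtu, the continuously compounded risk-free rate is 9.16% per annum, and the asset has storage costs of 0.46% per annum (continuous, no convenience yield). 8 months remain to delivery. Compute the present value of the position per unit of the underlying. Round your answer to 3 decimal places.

Current fair forward for the remaining 8 months: F = S·e^((r + u)·T), (r + u) = 0.0916 + 0.0046 = 0.0962
F = 8.492 · e^(0.0962 × 8/12) = 8.492 × 1.066235 = 9.0545
Value of long forward = (F − K)·e^(−rT) = (9.0545 − 8.380) · e^(−0.0916·8/12)
= 0.6745 × 0.940761 = 0.635

$0.635 per MMBtu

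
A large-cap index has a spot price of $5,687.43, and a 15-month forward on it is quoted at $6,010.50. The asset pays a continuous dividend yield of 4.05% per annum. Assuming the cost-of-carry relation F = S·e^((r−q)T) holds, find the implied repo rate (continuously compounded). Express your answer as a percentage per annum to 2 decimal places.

From F = S·e^((r−q)T): (r − q) = ln(F/S)/T
ln(6010.50/5687.43) = ln(1.056804) = 0.055249
(r − q) = 0.055249 / (15/12) = 0.044199
r = ln(F/S)/T + q = 0.044199 + 0.0405 = 0.084699
r = 8.47%

8.47%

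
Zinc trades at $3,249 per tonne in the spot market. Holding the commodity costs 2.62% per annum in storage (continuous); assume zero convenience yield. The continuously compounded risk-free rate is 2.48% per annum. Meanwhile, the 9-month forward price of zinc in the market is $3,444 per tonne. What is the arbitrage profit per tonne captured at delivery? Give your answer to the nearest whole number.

$68 per tonne

Fair forward: F* = S·e^(carry·T), with carry = (r + u) = 0.0248 + 0.0262 = 0.0510
F* = 3249 · e^(0.0510 × 9/12) = 3249 · e^0.038250 = 3249 × 1.038991 = $3375.6818
Market $3444 > fair $3375.6818: forward overpriced → cash-and-carry (buy spot, short the forward).
At maturity, profit = |F_mkt − F*| = |3444 − 3375.6818| = $68 per tonne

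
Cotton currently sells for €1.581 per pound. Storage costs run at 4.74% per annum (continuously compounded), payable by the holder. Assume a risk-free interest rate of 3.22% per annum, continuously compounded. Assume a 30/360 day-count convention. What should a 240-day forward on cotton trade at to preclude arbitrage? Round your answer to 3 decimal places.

€1.667 per pound

Net carry = r + u − y = 0.0322 + 0.0474 − 0.0000 = 0.0796
F = S·e^((r+u−y)T) = 1.581 · e^(0.0796 × 240/360) = 1.581 · e^0.053067
= 1.581 × 1.054500 = €1.667 per pound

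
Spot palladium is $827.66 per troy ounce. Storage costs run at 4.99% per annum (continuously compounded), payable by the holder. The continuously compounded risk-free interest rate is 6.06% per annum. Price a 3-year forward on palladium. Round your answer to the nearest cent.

$1,152.98 per troy ounce

Net carry = r + u − y = 0.0606 + 0.0499 − 0.0000 = 0.1105
F = S·e^((r+u−y)T) = 827.66 · e^(0.1105 × 3) = 827.66 · e^0.331500
= 827.66 × 1.393056 = $1,152.98 per troy ounce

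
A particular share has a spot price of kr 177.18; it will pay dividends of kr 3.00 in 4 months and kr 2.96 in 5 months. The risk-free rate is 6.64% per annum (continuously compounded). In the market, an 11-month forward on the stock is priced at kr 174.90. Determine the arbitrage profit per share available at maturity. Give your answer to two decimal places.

PV(dividends) I = 3.00·e^(−0.0664·4/12) + 2.96·e^(−0.0664·5/12) = 5.8136
Fair forward F* = (S − I)·e^(rT) = (177.18 − 5.8136)·e^0.060867 = 171.3664 × 1.062758 = 182.1210
Market kr 174.90 < fair 182.1210: forward underpriced → reverse cash-and-carry (short the stock, invest proceeds at r, pay the dividends, go long the forward).
Profit at T = |F_mkt − F*| = |174.90 − 182.1210| = kr 7.22 per share

kr 7.22 per share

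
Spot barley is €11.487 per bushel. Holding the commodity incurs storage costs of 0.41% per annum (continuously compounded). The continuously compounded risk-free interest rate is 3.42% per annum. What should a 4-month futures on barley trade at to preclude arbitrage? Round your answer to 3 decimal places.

Net carry = r + u − y = 0.0342 + 0.0041 − 0.0000 = 0.0383
F = S·e^((r+u−y)T) = 11.487 · e^(0.0383 × 4/12) = 11.487 · e^0.012767
= 11.487 × 1.012849 = €11.635 per bushel

€11.635 per bushel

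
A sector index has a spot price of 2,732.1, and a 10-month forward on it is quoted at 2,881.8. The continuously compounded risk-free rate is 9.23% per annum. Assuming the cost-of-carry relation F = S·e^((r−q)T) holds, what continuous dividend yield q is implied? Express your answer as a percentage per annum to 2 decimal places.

2.83%

From F = S·e^((r−q)T): (r − q) = ln(F/S)/T
ln(2881.8/2732.1) = ln(1.054793) = 0.053345
(r − q) = 0.053345 / (10/12) = 0.064014
q = r − ln(F/S)/T = 0.0923 − 0.064014 = 0.028286
q = 2.83%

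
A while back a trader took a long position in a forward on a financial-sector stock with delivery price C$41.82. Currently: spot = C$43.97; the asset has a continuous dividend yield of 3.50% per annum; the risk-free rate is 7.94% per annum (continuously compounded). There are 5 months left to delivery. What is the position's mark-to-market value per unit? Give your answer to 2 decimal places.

Current fair forward for the remaining 5 months: F = S·e^((r − q)·T), (r − q) = 0.0794 − 0.0350 = 0.0444
F = 43.97 · e^(0.0444 × 5/12) = 43.97 × 1.018672 = 44.7910
Value of long forward = (F − K)·e^(−rT) = (44.7910 − 41.82) · e^(−0.0794·5/12)
= 2.9710 × 0.967458 = 2.87

C$2.87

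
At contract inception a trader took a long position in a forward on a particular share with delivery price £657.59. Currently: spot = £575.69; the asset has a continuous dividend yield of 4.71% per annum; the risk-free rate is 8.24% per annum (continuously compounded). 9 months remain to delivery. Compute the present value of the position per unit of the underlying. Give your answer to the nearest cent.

Current fair forward for the remaining 9 months: F = S·e^((r − q)·T), (r − q) = 0.0824 − 0.0471 = 0.0353
F = 575.69 · e^(0.0353 × 9/12) = 575.69 × 1.026829 = 591.1352
Value of long forward = (F − K)·e^(−rT) = (591.1352 − 657.59) · e^(−0.0824·9/12)
= -66.4548 × 0.940071 = -62.47

-£62.47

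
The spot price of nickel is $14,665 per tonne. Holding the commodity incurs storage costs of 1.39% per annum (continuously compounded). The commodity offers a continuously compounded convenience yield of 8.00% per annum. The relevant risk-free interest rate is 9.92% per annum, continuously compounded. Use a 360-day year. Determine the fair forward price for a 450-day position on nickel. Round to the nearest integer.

Net carry = r + u − y = 0.0992 + 0.0139 − 0.0800 = 0.0331
F = S·e^((r+u−y)T) = 14665 · e^(0.0331 × 450/360) = 14665 · e^0.041375
= 14665 × 1.042243 = $15,284 per tonne

$15,284 per tonne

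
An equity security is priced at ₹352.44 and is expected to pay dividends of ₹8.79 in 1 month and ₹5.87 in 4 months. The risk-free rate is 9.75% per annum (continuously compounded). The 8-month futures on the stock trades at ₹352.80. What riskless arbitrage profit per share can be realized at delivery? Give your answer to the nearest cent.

₹7.94 per share

PV(dividends) I = 8.79·e^(−0.0975·1/12) + 5.87·e^(−0.0975·4/12) = 14.4012
Fair futures F* = (S − I)·e^(rT) = (352.44 − 14.4012)·e^0.065000 = 338.0388 × 1.067159 = 360.7411
Market ₹352.80 < fair 360.7411: forward underpriced → reverse cash-and-carry (short the stock, invest proceeds at r, pay the dividends, go long the forward).
Profit at T = |F_mkt − F*| = |352.80 − 360.7411| = ₹7.94 per share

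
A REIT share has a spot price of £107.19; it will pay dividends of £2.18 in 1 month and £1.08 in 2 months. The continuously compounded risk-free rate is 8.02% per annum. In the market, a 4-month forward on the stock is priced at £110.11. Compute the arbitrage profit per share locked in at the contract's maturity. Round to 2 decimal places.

PV(dividends) I = 2.18·e^(−0.0802·1/12) + 1.08·e^(−0.0802·2/12) = 3.2311
Fair forward F* = (S − I)·e^(rT) = (107.19 − 3.2311)·e^0.026733 = 103.9589 × 1.027094 = 106.7756
Market £110.11 > fair 106.7756: forward overpriced → cash-and-carry (borrow at r, buy the stock and collect the dividends, short the forward).
Profit at T = |F_mkt − F*| = |110.11 − 106.7756| = £3.33 per share

£3.33 per share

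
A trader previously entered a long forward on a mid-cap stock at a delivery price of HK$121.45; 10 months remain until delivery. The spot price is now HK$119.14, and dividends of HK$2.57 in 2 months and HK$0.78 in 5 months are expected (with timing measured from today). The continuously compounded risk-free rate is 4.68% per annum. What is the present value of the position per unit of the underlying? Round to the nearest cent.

-HK$0.98

PV(remaining dividends) I = 2.57·e^(−0.0468·2/12) + 0.78·e^(−0.0468·5/12) = 3.3150
Current forward F = (S − I)·e^(rT) = (119.14 − 3.3150)·e^(0.0468·10/12) = 115.8250 × 1.039770 = 120.4314
Value (long) = (F − K)·e^(−rT) = (120.4314 − 121.45) × 0.961751 = -0.9796
Value = -HK$0.98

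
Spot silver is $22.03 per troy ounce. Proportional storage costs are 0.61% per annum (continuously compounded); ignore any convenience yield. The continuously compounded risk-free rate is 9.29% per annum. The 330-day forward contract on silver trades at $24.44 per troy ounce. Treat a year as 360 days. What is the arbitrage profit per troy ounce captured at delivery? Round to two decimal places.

Fair forward: F* = S·e^(carry·T), with carry = (r + u) = 0.0929 + 0.0061 = 0.0990
F* = 22.03 · e^(0.0990 × 330/360) = 22.03 · e^0.090750 = 22.03 × 1.094995 = $24.1227
Market $24.44 > fair $24.1227: forward overpriced → cash-and-carry (buy spot, short the forward).
At maturity, profit = |F_mkt − F*| = |24.44 − 24.1227| = $0.32 per troy ounce

$0.32 per troy ounce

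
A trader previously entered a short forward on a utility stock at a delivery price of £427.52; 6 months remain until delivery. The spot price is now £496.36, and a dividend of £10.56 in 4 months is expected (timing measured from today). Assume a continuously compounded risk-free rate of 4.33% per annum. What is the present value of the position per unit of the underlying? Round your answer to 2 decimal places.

-£67.59

PV(remaining dividends) I = 10.56·e^(−0.0433·4/12) = 10.4087
Current forward F = (S − I)·e^(rT) = (496.36 − 10.4087)·e^(0.0433·6/12) = 485.9513 × 1.021886 = 496.5868
Value (long) = (F − K)·e^(−rT) = (496.5868 − 427.52) × 0.978583 = 67.5876
Short position value = −(long value) = -£67.59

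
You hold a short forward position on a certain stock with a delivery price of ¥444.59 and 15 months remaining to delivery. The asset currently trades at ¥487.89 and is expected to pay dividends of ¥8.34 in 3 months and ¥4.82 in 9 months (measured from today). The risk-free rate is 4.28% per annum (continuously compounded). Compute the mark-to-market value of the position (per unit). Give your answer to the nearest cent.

-¥53.54

PV(remaining dividends) I = 8.34·e^(−0.0428·3/12) + 4.82·e^(−0.0428·9/12) = 12.9190
Current forward F = (S − I)·e^(rT) = (487.89 − 12.9190)·e^(0.0428·15/12) = 474.9710 × 1.054957 = 501.0740
Value (long) = (F − K)·e^(−rT) = (501.0740 − 444.59) × 0.947906 = 53.5415
Short position value = −(long value) = -¥53.54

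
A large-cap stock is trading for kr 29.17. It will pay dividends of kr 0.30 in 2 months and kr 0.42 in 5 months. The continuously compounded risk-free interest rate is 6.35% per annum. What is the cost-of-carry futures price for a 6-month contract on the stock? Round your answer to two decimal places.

PV(dividends) I = 0.30·e^(−0.0635·2/12) + 0.42·e^(−0.0635·5/12)
I = 0.2968 + 0.4090 = 0.7058
F = (S − I)·e^(rT) = (29.17 − 0.7058) · e^(0.0635·6/12)
= 28.4642 · e^0.031750 = 28.4642 × 1.032259 = kr 29.38

kr 29.38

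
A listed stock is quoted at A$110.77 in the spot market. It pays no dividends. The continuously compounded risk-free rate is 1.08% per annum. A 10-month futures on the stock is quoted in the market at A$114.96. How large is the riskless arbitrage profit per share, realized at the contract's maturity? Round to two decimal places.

Fair futures: F* = S·e^(carry·T), with carry = r = 0.0108
F* = 110.77 · e^(0.0108 × 10/12) = 110.77 · e^0.009000 = 110.77 × 1.009041 = A$111.7715
Market A$114.96 > fair A$111.7715: forward overpriced → cash-and-carry (buy spot, short the forward).
At maturity, profit = |F_mkt − F*| = |114.96 − 111.7715| = A$3.19 per share

A$3.19 per share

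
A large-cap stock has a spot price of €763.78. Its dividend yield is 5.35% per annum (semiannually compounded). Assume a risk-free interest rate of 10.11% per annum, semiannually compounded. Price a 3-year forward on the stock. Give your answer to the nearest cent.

F = S · (1+r/2)^(2T) / (1+q/2)^(2T)
= 763.78 × 1.344313 / 1.171624 = 763.78 × 1.147393
F = €876.36

€876.36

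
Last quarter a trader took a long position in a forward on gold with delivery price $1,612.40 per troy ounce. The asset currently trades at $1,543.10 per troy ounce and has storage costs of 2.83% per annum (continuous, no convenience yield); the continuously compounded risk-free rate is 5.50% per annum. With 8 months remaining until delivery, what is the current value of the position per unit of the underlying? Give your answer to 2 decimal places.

Current fair forward for the remaining 8 months: F = S·e^((r + u)·T), (r + u) = 0.0550 + 0.0283 = 0.0833
F = 1543.10 · e^(0.0833 × 8/12) = 1543.10 × 1.05710425 = 1631.2176
Value of long forward = (F − K)·e^(−rT) = (1631.2176 − 1612.40) · e^(−0.0550·8/12)
= 18.8176 × 0.96399741 = 18.14

$18.14 per troy ounce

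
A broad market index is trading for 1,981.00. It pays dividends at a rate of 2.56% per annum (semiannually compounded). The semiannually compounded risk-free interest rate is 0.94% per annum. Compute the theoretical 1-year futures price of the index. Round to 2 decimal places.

1,949.44

F = S · (1+r/2)^(2T) / (1+q/2)^(2T)
= 1981.00 × 1.00942209 / 1.02576384 = 1981.00 × 0.98406870
F = 1,949.44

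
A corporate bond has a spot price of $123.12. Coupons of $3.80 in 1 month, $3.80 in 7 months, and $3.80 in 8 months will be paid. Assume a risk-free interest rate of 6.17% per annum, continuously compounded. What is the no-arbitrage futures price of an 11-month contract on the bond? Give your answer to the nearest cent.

PV(coupons) I = 3.80·e^(−0.0617·1/12) + 3.80·e^(−0.0617·7/12) + 3.80·e^(−0.0617·8/12)
I = 3.7805 + 3.6657 + 3.6469 = 11.0931
F = (S − I)·e^(rT) = (123.12 − 11.0931) · e^(0.0617·11/12)
= 112.0269 · e^0.056558 = 112.0269 × 1.058188 = $118.55

$118.55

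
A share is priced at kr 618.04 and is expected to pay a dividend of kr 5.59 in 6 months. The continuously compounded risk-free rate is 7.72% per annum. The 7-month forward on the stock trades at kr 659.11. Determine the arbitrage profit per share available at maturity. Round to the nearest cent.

PV(dividends) I = 5.59·e^(−0.0772·6/12) = 5.3783
Fair forward F* = (S − I)·e^(rT) = (618.04 − 5.3783)·e^0.045033 = 612.6617 × 1.046062 = 640.8821
Market kr 659.11 > fair 640.8821: forward overpriced → cash-and-carry (borrow at r, buy the stock and collect the dividends, short the forward).
Profit at T = |F_mkt − F*| = |659.11 − 640.8821| = kr 18.23 per share

kr 18.23 per share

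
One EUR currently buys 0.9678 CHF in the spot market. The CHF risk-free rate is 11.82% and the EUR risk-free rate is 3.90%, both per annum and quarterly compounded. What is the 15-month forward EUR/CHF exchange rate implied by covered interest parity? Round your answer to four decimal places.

1.0665

By covered interest parity, F = S · (1+r_CHF/4)^(4T) / (1+r_EUR/4)^(4T)
= 0.9678 × 1.156744 / 1.049710 = 0.9678 × 1.101965
F = 1.0665 CHF per EUR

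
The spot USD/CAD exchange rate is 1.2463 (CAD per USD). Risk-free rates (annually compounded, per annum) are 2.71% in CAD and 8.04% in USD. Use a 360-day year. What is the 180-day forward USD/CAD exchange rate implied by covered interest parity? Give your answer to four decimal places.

By covered interest parity, F = S · (1+r_CAD)^T / (1+r_USD)^T
= 1.2463 × 1.013459 / 1.039423 = 1.2463 × 0.975021
F = 1.2152 CAD per USD

1.2152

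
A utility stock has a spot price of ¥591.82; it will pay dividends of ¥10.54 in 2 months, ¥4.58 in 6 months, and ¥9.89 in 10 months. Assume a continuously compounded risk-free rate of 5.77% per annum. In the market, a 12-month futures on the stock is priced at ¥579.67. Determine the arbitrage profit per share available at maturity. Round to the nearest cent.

¥21.54 per share

PV(dividends) I = 10.54·e^(−0.0577·2/12) + 4.58·e^(−0.0577·6/12) + 9.89·e^(−0.0577·10/12) = 24.3146
Fair futures F* = (S − I)·e^(rT) = (591.82 − 24.3146)·e^0.057700 = 567.5054 × 1.059397 = 601.2135
Market ¥579.67 < fair 601.2135: forward underpriced → reverse cash-and-carry (short the stock, invest proceeds at r, pay the dividends, go long the forward).
Profit at T = |F_mkt − F*| = |579.67 − 601.2135| = ¥21.54 per share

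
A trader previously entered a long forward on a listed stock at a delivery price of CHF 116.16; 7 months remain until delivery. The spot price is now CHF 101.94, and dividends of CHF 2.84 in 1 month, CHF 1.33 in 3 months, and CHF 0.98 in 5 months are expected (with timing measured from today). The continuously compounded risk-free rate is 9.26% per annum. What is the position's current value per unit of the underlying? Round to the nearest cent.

-CHF 13.17

PV(remaining dividends) I = 2.84·e^(−0.0926·1/12) + 1.33·e^(−0.0926·3/12) + 0.98·e^(−0.0926·5/12) = 5.0606
Current forward F = (S − I)·e^(rT) = (101.94 − 5.0606)·e^(0.0926·7/12) = 96.8794 × 1.055502 = 102.2564
Value (long) = (F − K)·e^(−rT) = (102.2564 − 116.16) × 0.947416 = -13.1725
Value = -CHF 13.17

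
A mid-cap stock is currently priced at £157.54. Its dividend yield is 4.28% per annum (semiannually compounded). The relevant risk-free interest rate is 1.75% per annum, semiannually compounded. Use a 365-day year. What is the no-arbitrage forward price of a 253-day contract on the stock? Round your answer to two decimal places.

F = S · (1+r/2)^(2T) / (1+q/2)^(2T)
= 157.54 × 1.012151 / 1.029789 = 157.54 × 0.982872
F = £154.84

£154.84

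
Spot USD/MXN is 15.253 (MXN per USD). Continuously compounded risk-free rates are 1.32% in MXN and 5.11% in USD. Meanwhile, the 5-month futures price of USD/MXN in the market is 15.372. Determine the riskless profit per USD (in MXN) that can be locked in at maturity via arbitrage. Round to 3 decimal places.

0.358 per USD (in MXN)

Fair futures: F* = S·e^(carry·T), with carry = (r_MXN − r_USD) = 0.0132 − 0.0511 = -0.0379
F* = 15.253 · e^(-0.0379 × 5/12) = 15.253 · e^-0.015792 = 15.253 × 0.984332 = 15.0140
Market 15.372 > fair 15.0140: forward overpriced → cash-and-carry (buy spot, short the forward).
At maturity, profit = |F_mkt − F*| = |15.372 − 15.0140| = 0.358 per USD (in MXN)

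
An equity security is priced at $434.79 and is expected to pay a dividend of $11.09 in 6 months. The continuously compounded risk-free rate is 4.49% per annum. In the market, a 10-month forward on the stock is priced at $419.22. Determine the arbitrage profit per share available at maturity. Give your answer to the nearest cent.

$20.89 per share

PV(dividends) I = 11.09·e^(−0.0449·6/12) = 10.8438
Fair forward F* = (S − I)·e^(rT) = (434.79 − 10.8438)·e^0.037417 = 423.9462 × 1.038126 = 440.1096
Market $419.22 < fair 440.1096: forward underpriced → reverse cash-and-carry (short the stock, invest proceeds at r, pay the dividends, go long the forward).
Profit at T = |F_mkt − F*| = |419.22 − 440.1096| = $20.89 per share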